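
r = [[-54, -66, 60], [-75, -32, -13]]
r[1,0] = -75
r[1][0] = -75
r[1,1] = -32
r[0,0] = -54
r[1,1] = -32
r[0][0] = -54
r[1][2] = -13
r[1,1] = -32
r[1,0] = -75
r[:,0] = [-54, -75]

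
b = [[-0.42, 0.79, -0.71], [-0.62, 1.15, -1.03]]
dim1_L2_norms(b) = [1.14, 1.66]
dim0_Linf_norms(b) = [0.62, 1.15, 1.03]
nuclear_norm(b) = 2.02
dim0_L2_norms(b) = [0.75, 1.4, 1.25]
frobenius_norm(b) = 2.02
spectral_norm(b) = 2.02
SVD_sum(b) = [[-0.42,0.79,-0.71], [-0.62,1.15,-1.03]] + [[0.0, 0.0, -0.0], [-0.00, -0.0, 0.00]]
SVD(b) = [[-0.57, -0.82],[-0.82, 0.57]] @ diag([2.018012025953678, 0.0052405253869208576]) @ [[0.37, -0.69, 0.62], [-0.89, -0.07, 0.45]]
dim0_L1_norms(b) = [1.04, 1.94, 1.74]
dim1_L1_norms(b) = [1.92, 2.8]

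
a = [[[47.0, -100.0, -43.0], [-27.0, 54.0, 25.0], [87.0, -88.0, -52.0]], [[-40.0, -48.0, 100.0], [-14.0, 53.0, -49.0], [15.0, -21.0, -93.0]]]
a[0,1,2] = 25.0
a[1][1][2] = -49.0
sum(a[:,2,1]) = -109.0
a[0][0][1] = -100.0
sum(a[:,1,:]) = 42.0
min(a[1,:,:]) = -93.0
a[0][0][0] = 47.0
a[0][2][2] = -52.0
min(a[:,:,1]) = -100.0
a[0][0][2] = -43.0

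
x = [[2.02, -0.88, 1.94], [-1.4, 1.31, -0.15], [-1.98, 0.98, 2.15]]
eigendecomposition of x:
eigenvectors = [[0.02-0.59j, 0.02+0.59j, (-0.47+0j)],  [0.28+0.24j, (0.28-0.24j), -0.88+0.00j],  [0.72+0.00j, 0.72-0.00j, -0.04+0.00j]]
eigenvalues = [(2.46+1.94j), (2.46-1.94j), (0.55+0j)]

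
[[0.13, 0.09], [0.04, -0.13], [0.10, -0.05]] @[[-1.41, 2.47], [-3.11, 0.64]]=[[-0.46, 0.38],[0.35, 0.02],[0.01, 0.22]]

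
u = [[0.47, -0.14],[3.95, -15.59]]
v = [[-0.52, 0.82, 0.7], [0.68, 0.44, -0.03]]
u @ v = [[-0.34, 0.32, 0.33], [-12.66, -3.62, 3.23]]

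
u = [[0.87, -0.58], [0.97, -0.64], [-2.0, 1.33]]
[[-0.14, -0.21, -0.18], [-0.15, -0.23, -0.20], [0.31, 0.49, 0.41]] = u@[[0.01, -0.03, -0.07], [0.25, 0.32, 0.2]]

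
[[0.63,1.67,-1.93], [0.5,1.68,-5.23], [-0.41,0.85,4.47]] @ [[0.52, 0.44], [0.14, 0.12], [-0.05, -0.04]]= [[0.66, 0.55], [0.76, 0.63], [-0.32, -0.26]]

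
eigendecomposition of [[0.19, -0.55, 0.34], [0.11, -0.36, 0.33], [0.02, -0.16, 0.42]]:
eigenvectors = [[-0.84,-0.93,0.29],  [-0.53,-0.36,0.44],  [-0.13,-0.1,0.85]]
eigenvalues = [-0.11, 0.01, 0.34]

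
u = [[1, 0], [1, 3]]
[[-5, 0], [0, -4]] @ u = [[-5, 0], [-4, -12]]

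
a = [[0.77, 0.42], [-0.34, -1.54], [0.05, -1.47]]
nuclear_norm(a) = 2.96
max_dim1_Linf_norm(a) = 1.54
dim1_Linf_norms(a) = [0.77, 1.54, 1.47]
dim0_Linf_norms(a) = [0.77, 1.54]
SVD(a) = [[0.25, 0.90], [-0.72, -0.07], [-0.65, 0.42]] @ diag([2.203028813950319, 0.7527044871027749]) @ [[0.18, 0.98], [0.98, -0.18]]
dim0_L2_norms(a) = [0.84, 2.17]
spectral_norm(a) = 2.20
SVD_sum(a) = [[0.1,0.54],  [-0.29,-1.55],  [-0.26,-1.41]] + [[0.67,  -0.12], [-0.05,  0.01], [0.31,  -0.06]]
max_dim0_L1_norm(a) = 3.43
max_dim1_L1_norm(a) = 1.88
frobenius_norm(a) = 2.33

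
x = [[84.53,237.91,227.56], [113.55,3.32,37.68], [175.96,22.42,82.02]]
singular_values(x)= [370.72, 174.93, 3.71]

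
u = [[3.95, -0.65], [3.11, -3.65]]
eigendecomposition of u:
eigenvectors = [[0.92, 0.09], [0.39, 1.0]]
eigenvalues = [3.67, -3.37]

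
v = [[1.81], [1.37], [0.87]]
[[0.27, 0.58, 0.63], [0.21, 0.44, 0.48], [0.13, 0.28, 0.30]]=v @ [[0.15, 0.32, 0.35]]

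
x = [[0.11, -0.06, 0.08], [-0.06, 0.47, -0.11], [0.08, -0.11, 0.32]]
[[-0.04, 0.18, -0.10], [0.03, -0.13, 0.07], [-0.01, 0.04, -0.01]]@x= [[-0.02, 0.10, -0.06],[0.02, -0.07, 0.04],[-0.00, 0.02, -0.01]]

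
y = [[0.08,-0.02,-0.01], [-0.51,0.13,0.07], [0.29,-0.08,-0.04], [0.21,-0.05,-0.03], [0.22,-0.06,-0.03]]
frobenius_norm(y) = 0.69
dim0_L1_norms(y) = [1.31, 0.34, 0.18]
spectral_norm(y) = 0.69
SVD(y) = [[-0.12, -0.08, 0.75], [0.77, 0.28, -0.26], [-0.44, 0.64, -0.31], [-0.31, -0.60, -0.53], [-0.33, 0.4, 0.04]] @ diag([0.6937173566556447, 0.007364565437314094, 0.0014114710852422936]) @ [[-0.96, 0.25, 0.13], [-0.24, -0.97, 0.11], [0.15, 0.07, 0.99]]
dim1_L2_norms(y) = [0.08, 0.53, 0.3, 0.22, 0.23]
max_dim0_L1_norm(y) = 1.31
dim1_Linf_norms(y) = [0.08, 0.51, 0.29, 0.21, 0.22]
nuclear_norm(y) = 0.70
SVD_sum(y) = [[0.08, -0.02, -0.01], [-0.51, 0.13, 0.07], [0.29, -0.08, -0.04], [0.21, -0.05, -0.03], [0.22, -0.06, -0.03]] + [[0.0, 0.0, -0.00], [-0.00, -0.00, 0.0], [-0.00, -0.0, 0.0], [0.00, 0.0, -0.00], [-0.0, -0.00, 0.0]] + [[0.00,0.0,0.0],[-0.0,-0.00,-0.0],[-0.0,-0.00,-0.0],[-0.0,-0.00,-0.00],[0.0,0.00,0.0]]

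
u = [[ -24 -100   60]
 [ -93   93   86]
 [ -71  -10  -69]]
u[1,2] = 86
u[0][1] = -100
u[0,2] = 60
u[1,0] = -93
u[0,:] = [-24, -100, 60]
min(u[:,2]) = -69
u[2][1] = -10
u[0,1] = -100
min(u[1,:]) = -93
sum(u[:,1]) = -17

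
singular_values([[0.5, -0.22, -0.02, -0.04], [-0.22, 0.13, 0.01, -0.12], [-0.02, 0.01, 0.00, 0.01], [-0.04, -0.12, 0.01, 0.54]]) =[0.61, 0.56, 0.0, 0.0]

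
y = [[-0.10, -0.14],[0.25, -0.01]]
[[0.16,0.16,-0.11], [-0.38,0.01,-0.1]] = y@ [[-1.53, -0.02, -0.35], [-0.08, -1.12, 1.0]]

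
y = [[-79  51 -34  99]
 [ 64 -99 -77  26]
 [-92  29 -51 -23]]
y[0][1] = 51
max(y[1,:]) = 64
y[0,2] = -34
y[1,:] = [64, -99, -77, 26]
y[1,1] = -99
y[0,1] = 51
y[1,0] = 64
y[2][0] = -92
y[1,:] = [64, -99, -77, 26]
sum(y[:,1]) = -19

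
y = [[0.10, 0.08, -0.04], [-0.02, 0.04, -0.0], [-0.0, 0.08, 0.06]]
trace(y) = 0.20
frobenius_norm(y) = 0.17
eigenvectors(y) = [[(-0.8+0j), (-0.67+0j), -0.67-0.00j], [(0.27+0j), 0.08-0.32j, (0.08+0.32j)], [(0.53+0j), -0.67+0.00j, (-0.67-0j)]]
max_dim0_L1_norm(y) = 0.2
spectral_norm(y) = 0.14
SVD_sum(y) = [[0.08, 0.1, -0.01], [0.01, 0.01, -0.00], [0.04, 0.04, -0.00]] + [[0.02, -0.02, -0.03], [-0.02, 0.01, 0.02], [-0.04, 0.04, 0.06]] + [[-0.0, 0.00, -0.00], [-0.02, 0.01, -0.02], [0.01, -0.0, 0.01]]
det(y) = 0.00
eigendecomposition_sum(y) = [[0.06+0.00j, -0.00+0.00j, (-0.06+0j)], [(-0.02+0j), 0.00+0.00j, 0.02+0.00j], [-0.04+0.00j, 0.00+0.00j, (0.04+0j)]] + [[(0.02-0.01j), (0.04-0.05j), 0.01+0.02j], [-0.00+0.01j, 0.02+0.03j, -0.01+0.00j], [(0.02-0.01j), (0.04-0.05j), 0.01+0.02j]] + [[(0.02+0.01j), (0.04+0.05j), 0.01-0.02j], [-0.00-0.01j, 0.02-0.03j, (-0.01-0j)], [0.02+0.01j, (0.04+0.05j), 0.01-0.02j]]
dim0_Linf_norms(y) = [0.1, 0.08, 0.06]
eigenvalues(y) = [(0.1+0j), (0.05+0.04j), (0.05-0.04j)]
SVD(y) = [[-0.90, 0.43, -0.01], [-0.13, -0.31, -0.94], [-0.41, -0.85, 0.34]] @ diag([0.14131221121476675, 0.09568563048793338, 0.0295824116616585]) @ [[-0.62, -0.78, 0.08], [0.51, -0.48, -0.71], [0.59, -0.4, 0.7]]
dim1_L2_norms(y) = [0.13, 0.04, 0.1]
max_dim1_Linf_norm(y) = 0.1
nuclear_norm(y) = 0.27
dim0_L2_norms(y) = [0.1, 0.12, 0.07]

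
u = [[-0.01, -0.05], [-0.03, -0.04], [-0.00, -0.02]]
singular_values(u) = [0.07, 0.02]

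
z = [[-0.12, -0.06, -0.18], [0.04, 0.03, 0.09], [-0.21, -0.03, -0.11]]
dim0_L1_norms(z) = [0.37, 0.12, 0.38]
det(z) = 0.00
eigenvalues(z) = [-0.29, 0.09, -0.0]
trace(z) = -0.20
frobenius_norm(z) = 0.34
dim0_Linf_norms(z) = [0.21, 0.06, 0.18]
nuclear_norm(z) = 0.42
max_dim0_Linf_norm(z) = 0.21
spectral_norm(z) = 0.33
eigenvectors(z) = [[0.65, -0.65, 0.04], [-0.28, 0.46, 0.94], [0.71, 0.6, -0.34]]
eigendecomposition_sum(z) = [[-0.16,-0.04,-0.14], [0.07,0.02,0.06], [-0.17,-0.05,-0.15]] + [[0.04, -0.02, -0.04], [-0.03, 0.01, 0.03], [-0.04, 0.02, 0.04]] + [[-0.00, -0.00, 0.0], [-0.00, -0.00, 0.00], [0.0, 0.0, -0.0]]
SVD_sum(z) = [[-0.16,  -0.05,  -0.15], [0.07,  0.02,  0.06], [-0.16,  -0.05,  -0.15]] + [[0.04, -0.01, -0.03], [-0.03, 0.01, 0.03], [-0.05, 0.02, 0.04]] + [[-0.00, -0.0, 0.0], [-0.00, -0.0, 0.00], [0.0, 0.0, -0.0]]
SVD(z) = [[-0.66,  0.56,  -0.50], [0.29,  -0.43,  -0.86], [-0.69,  -0.71,  0.12]] @ diag([0.33095402721643385, 0.0925679110435196, 0.0007833991722177378]) @ [[0.71, 0.21, 0.67],[0.70, -0.27, -0.66],[0.04, 0.94, -0.34]]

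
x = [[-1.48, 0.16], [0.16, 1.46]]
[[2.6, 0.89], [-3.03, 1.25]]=x @ [[-1.96, -0.5], [-1.86, 0.91]]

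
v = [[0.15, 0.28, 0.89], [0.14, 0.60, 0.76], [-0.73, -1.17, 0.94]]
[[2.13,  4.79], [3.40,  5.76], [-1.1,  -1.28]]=v@ [[-3.69,-0.52], [4.52,4.64], [1.59,4.01]]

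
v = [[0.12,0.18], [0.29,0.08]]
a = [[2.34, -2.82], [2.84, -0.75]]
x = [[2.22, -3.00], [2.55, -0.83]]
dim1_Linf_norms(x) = [3.0, 2.55]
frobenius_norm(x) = 4.60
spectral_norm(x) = 4.40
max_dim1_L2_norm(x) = 3.73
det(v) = -0.04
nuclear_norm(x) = 5.72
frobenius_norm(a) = 4.70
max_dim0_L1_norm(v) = 0.41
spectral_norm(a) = 4.48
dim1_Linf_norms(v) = [0.18, 0.29]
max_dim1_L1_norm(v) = 0.37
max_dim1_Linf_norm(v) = 0.29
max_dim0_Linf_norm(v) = 0.29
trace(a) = 1.59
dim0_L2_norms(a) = [3.68, 2.92]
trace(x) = 1.39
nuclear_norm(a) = 5.88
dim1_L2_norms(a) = [3.66, 2.94]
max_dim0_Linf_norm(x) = 3.0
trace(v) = 0.20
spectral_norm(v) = 0.35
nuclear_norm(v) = 0.47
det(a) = 6.25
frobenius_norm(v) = 0.37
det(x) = 5.81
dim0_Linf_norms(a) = [2.84, 2.82]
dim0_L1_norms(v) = [0.41, 0.26]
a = x + v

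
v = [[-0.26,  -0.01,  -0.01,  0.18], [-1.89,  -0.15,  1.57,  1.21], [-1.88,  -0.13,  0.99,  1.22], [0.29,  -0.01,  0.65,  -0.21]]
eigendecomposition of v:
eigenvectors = [[-0.02, -0.2, -0.42, 0.31], [-0.79, -0.24, -0.60, -0.86], [-0.56, -0.66, -0.05, -0.02], [-0.24, 0.69, -0.67, 0.40]]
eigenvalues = [1.27, -0.91, 0.01, 0.0]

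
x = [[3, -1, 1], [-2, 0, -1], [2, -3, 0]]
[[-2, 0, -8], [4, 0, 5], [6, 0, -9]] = x @[[0, 0, 0], [-2, 0, 3], [-4, 0, -5]]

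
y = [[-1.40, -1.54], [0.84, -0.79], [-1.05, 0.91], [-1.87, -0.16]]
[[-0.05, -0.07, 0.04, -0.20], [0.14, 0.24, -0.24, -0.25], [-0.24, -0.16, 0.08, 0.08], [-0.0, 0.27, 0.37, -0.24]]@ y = [[0.34, 0.20], [0.73, -0.58], [-0.03, 0.56], [0.29, 0.16]]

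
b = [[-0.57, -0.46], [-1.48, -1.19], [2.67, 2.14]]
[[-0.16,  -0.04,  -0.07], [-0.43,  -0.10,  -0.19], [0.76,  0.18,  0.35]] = b @ [[0.03,0.01,0.01], [0.32,0.07,0.15]]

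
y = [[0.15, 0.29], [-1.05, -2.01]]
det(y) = 0.00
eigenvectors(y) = [[0.89, -0.14],[-0.46, 0.99]]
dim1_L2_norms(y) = [0.33, 2.27]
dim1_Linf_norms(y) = [0.29, 2.01]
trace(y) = -1.86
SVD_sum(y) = [[0.15, 0.29], [-1.05, -2.01]] + [[-0.0,0.0], [-0.0,0.0]]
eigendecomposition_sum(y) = [[-0.00, -0.0], [0.00, 0.00]] + [[0.15, 0.29], [-1.05, -2.01]]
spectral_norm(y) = 2.29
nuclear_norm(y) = 2.29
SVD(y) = [[-0.14, 0.99], [0.99, 0.14]] @ diag([2.291112892341288, 0.0013094073234140489]) @ [[-0.46, -0.89], [-0.89, 0.46]]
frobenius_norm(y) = 2.29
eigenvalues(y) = [-0.0, -1.86]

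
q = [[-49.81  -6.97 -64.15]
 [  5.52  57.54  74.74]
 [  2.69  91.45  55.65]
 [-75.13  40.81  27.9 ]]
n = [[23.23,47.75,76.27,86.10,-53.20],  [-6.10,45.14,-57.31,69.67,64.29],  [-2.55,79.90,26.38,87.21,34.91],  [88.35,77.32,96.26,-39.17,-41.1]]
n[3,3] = -39.17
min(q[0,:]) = -64.15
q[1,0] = 5.52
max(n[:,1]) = 79.9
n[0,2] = 76.27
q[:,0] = [-49.81, 5.52, 2.69, -75.13]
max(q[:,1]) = 91.45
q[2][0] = 2.69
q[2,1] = 91.45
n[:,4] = [-53.2, 64.29, 34.91, -41.1]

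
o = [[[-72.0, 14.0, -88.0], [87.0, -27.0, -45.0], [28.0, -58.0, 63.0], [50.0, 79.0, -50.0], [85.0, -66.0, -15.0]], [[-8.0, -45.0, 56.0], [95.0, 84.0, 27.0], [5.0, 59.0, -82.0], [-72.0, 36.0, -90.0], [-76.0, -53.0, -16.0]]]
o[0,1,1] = -27.0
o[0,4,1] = -66.0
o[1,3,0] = -72.0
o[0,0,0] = -72.0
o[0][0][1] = 14.0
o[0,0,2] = -88.0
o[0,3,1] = 79.0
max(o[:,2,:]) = 63.0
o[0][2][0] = 28.0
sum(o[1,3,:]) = -126.0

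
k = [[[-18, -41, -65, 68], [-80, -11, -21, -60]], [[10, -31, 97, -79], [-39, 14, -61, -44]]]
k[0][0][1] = -41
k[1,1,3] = -44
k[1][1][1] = 14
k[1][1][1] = 14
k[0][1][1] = -11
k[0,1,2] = -21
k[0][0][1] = -41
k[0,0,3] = 68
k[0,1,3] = -60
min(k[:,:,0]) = -80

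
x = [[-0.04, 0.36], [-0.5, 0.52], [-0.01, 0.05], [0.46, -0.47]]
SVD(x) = [[-0.29, 0.95], [-0.71, -0.21], [-0.04, 0.12], [0.64, 0.22]] @ diag([1.0202604386594534, 0.2139360589204636]) @ [[0.65, -0.76], [0.76, 0.65]]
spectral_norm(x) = 1.02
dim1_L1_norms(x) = [0.4, 1.02, 0.06, 0.93]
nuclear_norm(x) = 1.23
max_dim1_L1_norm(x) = 1.02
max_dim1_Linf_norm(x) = 0.52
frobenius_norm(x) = 1.04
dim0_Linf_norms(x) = [0.5, 0.52]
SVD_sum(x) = [[-0.19, 0.23], [-0.47, 0.55], [-0.03, 0.03], [0.42, -0.5]] + [[0.15, 0.13], [-0.03, -0.03], [0.02, 0.02], [0.04, 0.03]]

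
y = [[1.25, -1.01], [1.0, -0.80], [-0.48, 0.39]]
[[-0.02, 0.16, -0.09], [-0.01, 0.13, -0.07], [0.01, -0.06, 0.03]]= y@[[0.06, 0.03, -0.06],[0.09, -0.12, 0.01]]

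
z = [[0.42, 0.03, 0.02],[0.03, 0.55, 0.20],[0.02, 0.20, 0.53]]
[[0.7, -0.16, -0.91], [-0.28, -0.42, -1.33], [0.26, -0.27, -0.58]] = z @ [[1.69, -0.32, -1.99], [-0.88, -0.66, -2.24], [0.76, -0.24, -0.18]]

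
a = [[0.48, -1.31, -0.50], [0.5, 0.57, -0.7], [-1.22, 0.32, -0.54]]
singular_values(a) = [1.67, 1.16, 1.0]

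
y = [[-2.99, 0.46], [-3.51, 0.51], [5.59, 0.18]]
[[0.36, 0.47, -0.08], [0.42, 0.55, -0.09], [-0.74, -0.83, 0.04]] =y @ [[-0.13, -0.15, 0.01], [-0.07, 0.04, -0.10]]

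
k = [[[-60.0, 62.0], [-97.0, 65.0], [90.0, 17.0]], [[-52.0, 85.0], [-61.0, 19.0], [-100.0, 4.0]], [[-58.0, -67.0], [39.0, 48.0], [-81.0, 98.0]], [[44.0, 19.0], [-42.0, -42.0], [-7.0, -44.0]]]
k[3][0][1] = 19.0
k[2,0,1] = -67.0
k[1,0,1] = 85.0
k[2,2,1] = 98.0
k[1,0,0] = -52.0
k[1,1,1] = 19.0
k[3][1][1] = -42.0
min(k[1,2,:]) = -100.0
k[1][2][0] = -100.0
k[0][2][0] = 90.0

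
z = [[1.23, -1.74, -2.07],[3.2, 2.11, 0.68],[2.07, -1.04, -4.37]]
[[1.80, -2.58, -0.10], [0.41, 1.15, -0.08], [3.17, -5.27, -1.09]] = z@[[0.35, 0.05, 0.10], [-0.17, 0.08, -0.31], [-0.52, 1.21, 0.37]]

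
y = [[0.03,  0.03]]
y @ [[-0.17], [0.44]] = [[0.01]]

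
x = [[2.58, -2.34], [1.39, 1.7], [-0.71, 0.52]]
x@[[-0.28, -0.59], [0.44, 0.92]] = [[-1.75, -3.68], [0.36, 0.74], [0.43, 0.90]]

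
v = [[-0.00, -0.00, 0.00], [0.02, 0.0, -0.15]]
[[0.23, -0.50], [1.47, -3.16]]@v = [[-0.01, 0.00, 0.08], [-0.06, 0.0, 0.47]]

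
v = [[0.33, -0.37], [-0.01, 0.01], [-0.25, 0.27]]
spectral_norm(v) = 0.62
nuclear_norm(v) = 0.62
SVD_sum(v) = [[0.33, -0.37], [-0.01, 0.01], [-0.25, 0.27]] + [[-0.00,-0.0], [-0.00,-0.0], [-0.00,-0.00]]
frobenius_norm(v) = 0.62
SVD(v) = [[-0.80, -0.59], [0.02, -0.13], [0.6, -0.79]] @ diag([0.6175509401956751, 0.005553040918065546]) @ [[-0.67, 0.74], [0.74, 0.67]]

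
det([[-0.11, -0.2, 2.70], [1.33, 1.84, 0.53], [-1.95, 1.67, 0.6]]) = 16.027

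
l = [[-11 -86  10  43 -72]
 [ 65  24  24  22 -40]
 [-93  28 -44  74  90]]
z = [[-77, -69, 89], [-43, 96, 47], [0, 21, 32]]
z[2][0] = 0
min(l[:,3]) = 22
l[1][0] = 65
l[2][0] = -93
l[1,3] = 22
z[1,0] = -43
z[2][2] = 32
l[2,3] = 74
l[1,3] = 22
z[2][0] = 0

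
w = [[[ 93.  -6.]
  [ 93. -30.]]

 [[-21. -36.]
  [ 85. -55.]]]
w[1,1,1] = -55.0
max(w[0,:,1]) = -6.0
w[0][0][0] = 93.0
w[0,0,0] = 93.0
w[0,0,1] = -6.0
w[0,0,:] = [93.0, -6.0]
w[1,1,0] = 85.0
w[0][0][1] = -6.0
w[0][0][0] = 93.0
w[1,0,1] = -36.0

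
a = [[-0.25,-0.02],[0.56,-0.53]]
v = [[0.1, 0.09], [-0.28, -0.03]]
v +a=[[-0.15, 0.07], [0.28, -0.56]]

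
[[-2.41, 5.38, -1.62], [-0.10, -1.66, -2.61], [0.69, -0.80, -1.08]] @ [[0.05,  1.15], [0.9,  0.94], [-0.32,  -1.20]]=[[5.24, 4.23], [-0.66, 1.46], [-0.34, 1.34]]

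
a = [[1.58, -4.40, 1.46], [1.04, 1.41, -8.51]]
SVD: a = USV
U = [[-0.29, 0.96], [0.96, 0.29]]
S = [8.98, 4.35]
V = [[0.06, 0.29, -0.95], [0.42, -0.88, -0.24]]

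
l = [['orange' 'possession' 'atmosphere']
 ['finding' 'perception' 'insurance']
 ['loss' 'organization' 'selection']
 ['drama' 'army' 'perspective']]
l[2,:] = ['loss', 'organization', 'selection']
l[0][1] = 'possession'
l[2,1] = 'organization'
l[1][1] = 'perception'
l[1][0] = 'finding'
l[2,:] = ['loss', 'organization', 'selection']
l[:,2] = ['atmosphere', 'insurance', 'selection', 'perspective']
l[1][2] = 'insurance'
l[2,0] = 'loss'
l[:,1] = ['possession', 'perception', 'organization', 'army']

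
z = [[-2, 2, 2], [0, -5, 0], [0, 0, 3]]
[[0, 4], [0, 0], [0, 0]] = z@ [[0, -2], [0, 0], [0, 0]]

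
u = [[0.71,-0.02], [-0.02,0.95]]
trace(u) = 1.66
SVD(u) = [[-0.08, 1.0], [1.00, 0.08]] @ diag([0.9516552506059643, 0.7083447493940355]) @ [[-0.08, 1.0], [1.0, 0.08]]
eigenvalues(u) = [0.71, 0.95]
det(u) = 0.67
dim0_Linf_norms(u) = [0.71, 0.95]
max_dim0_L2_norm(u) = 0.95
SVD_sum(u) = [[0.01, -0.08],[-0.08, 0.95]] + [[0.7, 0.06], [0.06, 0.0]]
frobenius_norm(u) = 1.19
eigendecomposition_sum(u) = [[0.70,0.06],[0.06,0.00]] + [[0.01, -0.08], [-0.08, 0.95]]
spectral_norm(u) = 0.95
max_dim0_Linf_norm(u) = 0.95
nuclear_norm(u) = 1.66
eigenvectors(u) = [[-1.00, 0.08], [-0.08, -1.00]]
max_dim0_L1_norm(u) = 0.97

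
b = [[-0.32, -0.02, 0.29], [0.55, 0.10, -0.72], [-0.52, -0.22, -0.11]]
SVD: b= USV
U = [[-0.41, 0.03, -0.91], [0.85, -0.34, -0.40], [-0.33, -0.94, 0.11]]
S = [1.05, 0.49, 0.05]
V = [[0.73, 0.16, -0.66],[0.59, 0.35, 0.73],[0.35, -0.92, 0.16]]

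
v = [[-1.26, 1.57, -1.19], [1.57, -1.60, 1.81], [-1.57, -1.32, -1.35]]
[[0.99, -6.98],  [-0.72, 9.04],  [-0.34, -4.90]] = v @[[-1.08,2.12], [0.52,-1.07], [1.00,2.21]]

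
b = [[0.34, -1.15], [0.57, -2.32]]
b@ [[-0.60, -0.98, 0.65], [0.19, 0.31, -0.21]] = [[-0.42,  -0.69,  0.46], [-0.78,  -1.28,  0.86]]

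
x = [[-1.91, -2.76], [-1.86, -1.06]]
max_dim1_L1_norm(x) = 4.67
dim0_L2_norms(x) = [2.67, 2.96]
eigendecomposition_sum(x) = [[-2.24, -2.27], [-1.53, -1.55]] + [[0.33, -0.49], [-0.33, 0.49]]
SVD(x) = [[-0.85, -0.52], [-0.52, 0.85]] @ diag([3.900455523662891, 0.7970863867408902]) @ [[0.67, 0.75], [-0.75, 0.67]]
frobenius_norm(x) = 3.98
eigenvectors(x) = [[-0.83, 0.71],[-0.56, -0.7]]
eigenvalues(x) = [-3.79, 0.82]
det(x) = -3.11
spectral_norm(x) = 3.90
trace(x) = -2.97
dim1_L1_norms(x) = [4.67, 2.92]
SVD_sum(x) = [[-2.22,-2.48], [-1.35,-1.51]] + [[0.31, -0.28],[-0.51, 0.45]]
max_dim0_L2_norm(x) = 2.96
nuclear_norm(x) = 4.70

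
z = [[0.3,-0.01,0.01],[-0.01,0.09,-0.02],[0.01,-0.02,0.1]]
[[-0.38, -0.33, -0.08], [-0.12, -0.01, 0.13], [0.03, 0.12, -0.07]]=z @ [[-1.33, -1.15, -0.2], [-1.45, 0.09, 1.29], [0.19, 1.34, -0.38]]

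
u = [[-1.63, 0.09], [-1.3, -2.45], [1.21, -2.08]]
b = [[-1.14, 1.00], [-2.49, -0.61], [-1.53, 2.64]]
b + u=[[-2.77,  1.09], [-3.79,  -3.06], [-0.32,  0.56]]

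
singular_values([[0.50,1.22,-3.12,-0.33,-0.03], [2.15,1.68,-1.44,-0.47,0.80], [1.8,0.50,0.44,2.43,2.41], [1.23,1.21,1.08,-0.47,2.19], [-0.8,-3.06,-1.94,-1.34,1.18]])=[5.24, 4.31, 3.5, 2.17, 0.75]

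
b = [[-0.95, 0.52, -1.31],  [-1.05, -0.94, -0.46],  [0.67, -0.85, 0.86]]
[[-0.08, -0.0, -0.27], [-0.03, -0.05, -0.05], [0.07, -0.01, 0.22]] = b@[[0.06, 0.04, 0.08],  [-0.04, 0.02, -0.09],  [-0.0, -0.02, 0.11]]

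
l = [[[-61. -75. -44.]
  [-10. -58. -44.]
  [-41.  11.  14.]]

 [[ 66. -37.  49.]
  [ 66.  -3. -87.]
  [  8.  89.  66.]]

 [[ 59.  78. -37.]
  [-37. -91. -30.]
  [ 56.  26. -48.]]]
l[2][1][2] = -30.0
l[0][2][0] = -41.0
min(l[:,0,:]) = -75.0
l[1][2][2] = 66.0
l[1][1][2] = -87.0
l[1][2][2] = 66.0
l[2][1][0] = -37.0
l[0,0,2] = -44.0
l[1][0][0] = 66.0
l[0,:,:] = [[-61.0, -75.0, -44.0], [-10.0, -58.0, -44.0], [-41.0, 11.0, 14.0]]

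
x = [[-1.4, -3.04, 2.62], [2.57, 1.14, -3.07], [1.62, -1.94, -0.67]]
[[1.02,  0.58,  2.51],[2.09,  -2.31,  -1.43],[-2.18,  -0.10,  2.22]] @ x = [[4.13, -7.31, -0.79], [-11.18, -6.21, 13.53], [6.39, 2.21, -6.89]]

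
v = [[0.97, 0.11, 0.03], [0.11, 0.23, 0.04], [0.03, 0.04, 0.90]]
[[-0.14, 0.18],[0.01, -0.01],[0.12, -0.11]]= v @ [[-0.16, 0.20],  [0.09, -0.11],  [0.14, -0.12]]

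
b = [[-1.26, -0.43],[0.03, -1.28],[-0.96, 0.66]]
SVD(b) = [[-0.62,-0.60], [0.33,-0.79], [-0.71,0.16]] @ diag([1.6016888457217746, 1.4844503499580068]) @ [[0.92,-0.39], [0.39,0.92]]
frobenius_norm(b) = 2.18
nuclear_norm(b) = 3.09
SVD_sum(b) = [[-0.91, 0.39],[0.49, -0.21],[-1.05, 0.45]] + [[-0.35, -0.82], [-0.46, -1.07], [0.09, 0.21]]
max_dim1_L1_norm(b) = 1.69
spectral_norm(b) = 1.60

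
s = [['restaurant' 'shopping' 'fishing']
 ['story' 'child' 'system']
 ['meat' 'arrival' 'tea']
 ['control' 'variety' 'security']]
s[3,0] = 'control'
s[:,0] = ['restaurant', 'story', 'meat', 'control']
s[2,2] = 'tea'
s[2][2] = 'tea'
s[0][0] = 'restaurant'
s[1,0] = 'story'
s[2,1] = 'arrival'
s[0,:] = ['restaurant', 'shopping', 'fishing']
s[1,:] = ['story', 'child', 'system']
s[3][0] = 'control'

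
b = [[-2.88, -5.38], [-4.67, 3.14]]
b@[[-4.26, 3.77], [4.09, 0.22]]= [[-9.74, -12.04], [32.74, -16.92]]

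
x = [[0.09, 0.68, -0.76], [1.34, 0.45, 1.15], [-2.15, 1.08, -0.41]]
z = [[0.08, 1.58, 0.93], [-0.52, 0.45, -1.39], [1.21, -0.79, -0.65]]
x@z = [[-1.27,1.05,-0.37], [1.26,1.41,-0.13], [-1.23,-2.59,-3.23]]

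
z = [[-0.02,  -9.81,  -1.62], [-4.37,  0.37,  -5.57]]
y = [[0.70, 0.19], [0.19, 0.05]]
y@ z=[[-0.84, -6.8, -2.19], [-0.22, -1.85, -0.59]]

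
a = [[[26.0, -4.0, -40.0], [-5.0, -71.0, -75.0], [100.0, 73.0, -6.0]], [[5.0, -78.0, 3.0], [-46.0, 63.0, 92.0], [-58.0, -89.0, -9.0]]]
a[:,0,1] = [-4.0, -78.0]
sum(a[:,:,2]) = -35.0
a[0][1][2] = -75.0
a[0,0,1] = -4.0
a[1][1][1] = 63.0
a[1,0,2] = 3.0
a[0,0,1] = -4.0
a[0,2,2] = -6.0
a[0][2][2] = -6.0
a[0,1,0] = -5.0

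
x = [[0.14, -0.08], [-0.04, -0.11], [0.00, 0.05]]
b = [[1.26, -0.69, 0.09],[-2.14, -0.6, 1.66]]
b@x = [[0.20, -0.02], [-0.28, 0.32]]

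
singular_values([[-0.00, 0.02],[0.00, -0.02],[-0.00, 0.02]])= [0.03, -0.0]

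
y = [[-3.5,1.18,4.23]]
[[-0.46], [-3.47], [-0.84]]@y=[[1.61, -0.54, -1.95], [12.15, -4.09, -14.68], [2.94, -0.99, -3.55]]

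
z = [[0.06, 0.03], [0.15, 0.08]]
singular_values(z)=[0.18, 0.0]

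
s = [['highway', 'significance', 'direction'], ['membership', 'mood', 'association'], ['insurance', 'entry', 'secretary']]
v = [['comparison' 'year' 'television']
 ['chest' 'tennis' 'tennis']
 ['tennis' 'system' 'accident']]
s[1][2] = 'association'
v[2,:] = ['tennis', 'system', 'accident']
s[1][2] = 'association'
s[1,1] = 'mood'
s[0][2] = 'direction'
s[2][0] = 'insurance'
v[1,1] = 'tennis'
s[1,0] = 'membership'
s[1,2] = 'association'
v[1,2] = 'tennis'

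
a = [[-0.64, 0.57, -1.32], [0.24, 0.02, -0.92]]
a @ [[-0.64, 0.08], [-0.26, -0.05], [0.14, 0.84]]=[[0.08, -1.19], [-0.29, -0.75]]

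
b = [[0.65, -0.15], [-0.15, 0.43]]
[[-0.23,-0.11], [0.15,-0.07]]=b@ [[-0.30, -0.22], [0.25, -0.24]]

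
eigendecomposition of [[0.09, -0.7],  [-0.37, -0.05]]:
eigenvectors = [[0.84, 0.77], [-0.54, 0.64]]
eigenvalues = [0.53, -0.49]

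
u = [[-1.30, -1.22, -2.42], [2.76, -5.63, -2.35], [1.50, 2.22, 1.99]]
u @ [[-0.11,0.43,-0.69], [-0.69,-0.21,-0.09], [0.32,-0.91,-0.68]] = [[0.21,1.9,2.65], [2.83,4.51,0.20], [-1.06,-1.63,-2.59]]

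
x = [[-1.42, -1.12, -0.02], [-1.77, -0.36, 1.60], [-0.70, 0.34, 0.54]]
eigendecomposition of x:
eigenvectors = [[-0.78, -0.31, 0.56], [-0.61, 0.78, -0.54], [-0.12, 0.54, 0.63]]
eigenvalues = [-2.3, 1.44, -0.38]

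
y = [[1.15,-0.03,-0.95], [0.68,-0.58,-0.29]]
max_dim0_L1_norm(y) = 1.83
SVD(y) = [[-0.87,-0.48], [-0.48,0.87]] @ diag([1.6798237088728332, 0.5357166294868202]) @ [[-0.8, 0.18, 0.58],[0.07, -0.92, 0.39]]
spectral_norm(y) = 1.68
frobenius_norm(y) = 1.76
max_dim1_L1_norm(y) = 2.13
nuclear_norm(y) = 2.22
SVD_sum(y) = [[1.17, -0.27, -0.85], [0.65, -0.15, -0.47]] + [[-0.02, 0.24, -0.10], [0.03, -0.43, 0.18]]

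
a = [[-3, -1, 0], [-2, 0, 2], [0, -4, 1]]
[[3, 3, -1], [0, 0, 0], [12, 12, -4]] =a @ [[0, 0, 0], [-3, -3, 1], [0, 0, 0]]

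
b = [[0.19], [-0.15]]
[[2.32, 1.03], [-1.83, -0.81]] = b @ [[12.22, 5.42]]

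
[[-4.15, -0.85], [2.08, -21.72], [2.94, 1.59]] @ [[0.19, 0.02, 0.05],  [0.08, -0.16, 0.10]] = [[-0.86, 0.05, -0.29], [-1.34, 3.52, -2.07], [0.69, -0.20, 0.31]]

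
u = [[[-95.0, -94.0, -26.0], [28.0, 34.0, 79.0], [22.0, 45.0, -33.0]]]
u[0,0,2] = -26.0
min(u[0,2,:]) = -33.0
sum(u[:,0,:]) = -215.0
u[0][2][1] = 45.0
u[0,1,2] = 79.0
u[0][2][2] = -33.0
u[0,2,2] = -33.0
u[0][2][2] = -33.0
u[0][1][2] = 79.0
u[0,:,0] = [-95.0, 28.0, 22.0]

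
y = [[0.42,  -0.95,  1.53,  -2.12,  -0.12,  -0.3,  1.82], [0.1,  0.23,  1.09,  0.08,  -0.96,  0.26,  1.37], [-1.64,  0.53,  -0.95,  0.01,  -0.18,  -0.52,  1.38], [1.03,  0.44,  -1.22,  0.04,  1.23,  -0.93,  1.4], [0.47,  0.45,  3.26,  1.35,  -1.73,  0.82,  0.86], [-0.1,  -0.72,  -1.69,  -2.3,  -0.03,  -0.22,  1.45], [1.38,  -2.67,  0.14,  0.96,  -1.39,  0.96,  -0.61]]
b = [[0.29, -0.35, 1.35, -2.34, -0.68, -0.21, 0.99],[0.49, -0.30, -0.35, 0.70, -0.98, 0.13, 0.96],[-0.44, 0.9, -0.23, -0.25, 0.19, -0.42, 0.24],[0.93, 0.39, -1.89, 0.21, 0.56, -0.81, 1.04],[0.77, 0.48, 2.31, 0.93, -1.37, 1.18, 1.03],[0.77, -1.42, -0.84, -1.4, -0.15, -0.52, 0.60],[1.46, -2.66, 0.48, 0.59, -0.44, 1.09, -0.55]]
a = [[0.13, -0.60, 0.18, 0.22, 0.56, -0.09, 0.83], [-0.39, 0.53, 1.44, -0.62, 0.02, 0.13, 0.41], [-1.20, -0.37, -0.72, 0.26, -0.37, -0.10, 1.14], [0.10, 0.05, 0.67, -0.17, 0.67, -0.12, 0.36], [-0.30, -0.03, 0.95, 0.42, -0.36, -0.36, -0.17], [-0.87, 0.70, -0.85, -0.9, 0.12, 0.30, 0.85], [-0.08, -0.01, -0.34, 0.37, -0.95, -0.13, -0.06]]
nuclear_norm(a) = 8.32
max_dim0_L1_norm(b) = 7.45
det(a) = -0.00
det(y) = 1.53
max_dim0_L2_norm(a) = 2.19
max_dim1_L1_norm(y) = 8.94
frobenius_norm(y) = 8.36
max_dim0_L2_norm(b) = 3.44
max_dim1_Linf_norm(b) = 2.66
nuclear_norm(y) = 18.32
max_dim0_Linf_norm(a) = 1.44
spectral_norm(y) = 5.41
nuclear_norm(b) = 14.46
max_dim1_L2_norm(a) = 1.9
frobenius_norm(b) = 6.98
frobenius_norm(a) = 3.93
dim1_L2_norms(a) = [1.21, 1.75, 1.9, 1.04, 1.21, 1.9, 1.09]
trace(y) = -2.82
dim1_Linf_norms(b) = [2.34, 0.98, 0.9, 1.89, 2.31, 1.42, 2.66]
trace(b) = -2.47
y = a + b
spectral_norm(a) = 2.47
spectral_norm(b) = 4.26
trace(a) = -0.35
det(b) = 0.00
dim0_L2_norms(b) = [2.17, 3.24, 3.44, 3.04, 1.97, 1.94, 2.18]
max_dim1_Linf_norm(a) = 1.44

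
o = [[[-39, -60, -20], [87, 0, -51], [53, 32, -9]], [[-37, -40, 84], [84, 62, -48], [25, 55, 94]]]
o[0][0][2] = -20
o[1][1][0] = 84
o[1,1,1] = 62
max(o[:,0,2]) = 84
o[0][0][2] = -20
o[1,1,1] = 62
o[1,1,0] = 84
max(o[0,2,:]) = 53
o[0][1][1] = 0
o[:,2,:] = [[53, 32, -9], [25, 55, 94]]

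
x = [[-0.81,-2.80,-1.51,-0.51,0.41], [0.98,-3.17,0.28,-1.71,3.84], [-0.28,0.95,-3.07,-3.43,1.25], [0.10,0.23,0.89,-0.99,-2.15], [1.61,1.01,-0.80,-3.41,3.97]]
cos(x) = [[0.28, -1.87, -2.25, -1.36, 1.43],[0.02, -0.67, 0.12, -1.22, 0.0],[-0.86, -0.34, -1.42, -1.55, 0.05],[0.57, -0.11, 0.49, -1.17, -0.35],[0.04, 0.40, 0.56, -0.57, -0.47]]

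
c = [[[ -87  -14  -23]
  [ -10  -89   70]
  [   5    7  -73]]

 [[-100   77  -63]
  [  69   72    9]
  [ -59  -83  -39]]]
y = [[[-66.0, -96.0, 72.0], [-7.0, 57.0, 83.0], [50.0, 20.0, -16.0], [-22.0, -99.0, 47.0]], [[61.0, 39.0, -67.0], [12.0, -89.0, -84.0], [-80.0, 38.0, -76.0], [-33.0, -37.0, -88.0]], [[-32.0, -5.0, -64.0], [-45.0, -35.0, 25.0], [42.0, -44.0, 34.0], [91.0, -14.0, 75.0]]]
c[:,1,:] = [[-10, -89, 70], [69, 72, 9]]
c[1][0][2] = -63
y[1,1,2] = -84.0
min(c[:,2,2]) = -73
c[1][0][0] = -100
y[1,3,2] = -88.0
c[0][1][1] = -89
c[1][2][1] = -83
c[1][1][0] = 69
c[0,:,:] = [[-87, -14, -23], [-10, -89, 70], [5, 7, -73]]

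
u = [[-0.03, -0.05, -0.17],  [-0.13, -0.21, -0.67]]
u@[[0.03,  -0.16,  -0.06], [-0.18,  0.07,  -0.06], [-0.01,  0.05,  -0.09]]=[[0.01, -0.01, 0.02],  [0.04, -0.03, 0.08]]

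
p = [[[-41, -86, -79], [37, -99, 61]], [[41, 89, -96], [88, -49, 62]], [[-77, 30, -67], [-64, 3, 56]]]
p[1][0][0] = 41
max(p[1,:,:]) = 89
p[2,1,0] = -64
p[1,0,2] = -96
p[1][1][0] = 88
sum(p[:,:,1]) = -112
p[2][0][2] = -67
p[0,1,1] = -99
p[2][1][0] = -64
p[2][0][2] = -67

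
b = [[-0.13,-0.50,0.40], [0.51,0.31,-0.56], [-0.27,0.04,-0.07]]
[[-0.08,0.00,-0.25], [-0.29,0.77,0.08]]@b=[[0.08,0.03,-0.01], [0.41,0.39,-0.55]]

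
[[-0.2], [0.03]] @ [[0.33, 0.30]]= [[-0.07, -0.06], [0.01, 0.01]]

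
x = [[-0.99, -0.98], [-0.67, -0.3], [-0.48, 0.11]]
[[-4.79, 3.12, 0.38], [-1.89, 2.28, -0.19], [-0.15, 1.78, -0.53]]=x @ [[1.16, -3.6, 0.83], [3.72, 0.45, -1.23]]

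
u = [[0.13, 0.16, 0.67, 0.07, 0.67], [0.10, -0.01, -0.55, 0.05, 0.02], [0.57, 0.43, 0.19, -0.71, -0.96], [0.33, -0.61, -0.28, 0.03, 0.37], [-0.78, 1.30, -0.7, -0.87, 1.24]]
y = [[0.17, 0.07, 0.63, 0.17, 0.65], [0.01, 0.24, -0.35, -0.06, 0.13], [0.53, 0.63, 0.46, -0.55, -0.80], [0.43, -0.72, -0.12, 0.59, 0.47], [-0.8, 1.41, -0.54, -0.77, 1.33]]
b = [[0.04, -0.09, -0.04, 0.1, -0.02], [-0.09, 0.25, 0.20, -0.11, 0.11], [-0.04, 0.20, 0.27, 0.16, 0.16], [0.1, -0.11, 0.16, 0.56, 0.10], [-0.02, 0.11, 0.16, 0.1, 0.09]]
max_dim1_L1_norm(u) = 4.89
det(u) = -0.52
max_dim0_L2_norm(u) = 1.75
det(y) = -0.15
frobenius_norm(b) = 0.87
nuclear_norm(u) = 5.69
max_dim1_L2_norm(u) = 2.25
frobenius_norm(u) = 3.00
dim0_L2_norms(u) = [1.03, 1.51, 1.16, 1.13, 1.75]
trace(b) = 1.21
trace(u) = 1.58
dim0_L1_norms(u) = [1.91, 2.51, 2.39, 1.73, 3.26]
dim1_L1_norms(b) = [0.29, 0.76, 0.83, 1.03, 0.48]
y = b + u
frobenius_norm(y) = 3.08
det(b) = 0.00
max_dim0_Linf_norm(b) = 0.56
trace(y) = 2.79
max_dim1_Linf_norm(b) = 0.56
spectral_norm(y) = 2.39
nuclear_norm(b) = 1.23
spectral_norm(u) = 2.30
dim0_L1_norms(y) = [1.94, 3.07, 2.1, 2.14, 3.38]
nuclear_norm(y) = 5.53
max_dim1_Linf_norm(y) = 1.41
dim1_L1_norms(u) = [1.7, 0.73, 2.86, 1.62, 4.89]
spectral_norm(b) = 0.68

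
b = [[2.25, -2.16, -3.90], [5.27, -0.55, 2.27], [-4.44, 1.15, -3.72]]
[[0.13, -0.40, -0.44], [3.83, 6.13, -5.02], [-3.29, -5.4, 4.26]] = b @ [[0.69,1.07,-0.92], [0.35,0.63,-0.43], [0.17,0.37,-0.18]]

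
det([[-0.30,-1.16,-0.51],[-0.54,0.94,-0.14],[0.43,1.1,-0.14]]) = 0.660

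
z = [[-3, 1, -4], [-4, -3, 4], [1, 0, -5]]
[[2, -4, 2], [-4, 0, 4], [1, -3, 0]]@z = [[12, 14, -34], [16, -4, -4], [9, 10, -16]]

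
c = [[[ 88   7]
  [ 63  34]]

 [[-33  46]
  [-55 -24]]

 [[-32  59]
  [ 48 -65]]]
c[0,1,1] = 34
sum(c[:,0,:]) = 135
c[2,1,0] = 48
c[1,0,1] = 46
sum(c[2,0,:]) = 27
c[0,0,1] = 7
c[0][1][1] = 34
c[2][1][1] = -65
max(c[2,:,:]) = 59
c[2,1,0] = 48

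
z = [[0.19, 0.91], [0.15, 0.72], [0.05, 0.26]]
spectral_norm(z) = 1.21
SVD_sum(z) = [[0.19, 0.91],[0.15, 0.72],[0.05, 0.26]] + [[0.00, -0.0],[0.0, -0.0],[-0.0, 0.0]]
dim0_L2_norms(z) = [0.25, 1.19]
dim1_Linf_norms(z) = [0.91, 0.72, 0.26]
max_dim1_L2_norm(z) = 0.93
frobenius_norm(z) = 1.21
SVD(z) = [[-0.77, -0.21], [-0.61, -0.09], [-0.22, 0.97]] @ diag([1.2145713348640041, 0.004058636060350016]) @ [[-0.2, -0.98], [-0.98, 0.2]]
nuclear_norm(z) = 1.22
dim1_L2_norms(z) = [0.93, 0.74, 0.26]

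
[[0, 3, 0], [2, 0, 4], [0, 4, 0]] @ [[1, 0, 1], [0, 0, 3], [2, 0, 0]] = [[0, 0, 9], [10, 0, 2], [0, 0, 12]]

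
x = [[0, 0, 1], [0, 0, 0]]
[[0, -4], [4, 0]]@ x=[[0, 0, 0], [0, 0, 4]]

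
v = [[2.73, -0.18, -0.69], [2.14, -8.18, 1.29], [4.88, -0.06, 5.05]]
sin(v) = [[-0.29, -0.01, 0.73], [-0.43, -0.95, -0.08], [-5.03, 0.08, -2.71]]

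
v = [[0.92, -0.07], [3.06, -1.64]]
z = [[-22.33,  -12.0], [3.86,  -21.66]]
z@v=[[-57.26, 21.24], [-62.73, 35.25]]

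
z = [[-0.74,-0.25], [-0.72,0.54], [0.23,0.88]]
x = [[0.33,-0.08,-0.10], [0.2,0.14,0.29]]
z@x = [[-0.29, 0.02, 0.00], [-0.13, 0.13, 0.23], [0.25, 0.10, 0.23]]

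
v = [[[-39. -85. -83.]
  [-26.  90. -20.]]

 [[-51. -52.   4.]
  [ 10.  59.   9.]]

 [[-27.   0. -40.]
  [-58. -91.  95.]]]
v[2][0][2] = -40.0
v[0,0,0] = -39.0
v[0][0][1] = -85.0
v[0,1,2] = -20.0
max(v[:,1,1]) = 90.0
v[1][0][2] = 4.0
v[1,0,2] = 4.0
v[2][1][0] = -58.0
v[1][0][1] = -52.0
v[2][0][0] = -27.0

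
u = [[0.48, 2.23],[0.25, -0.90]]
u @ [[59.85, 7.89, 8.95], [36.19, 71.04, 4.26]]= [[109.43,162.21,13.8], [-17.61,-61.96,-1.60]]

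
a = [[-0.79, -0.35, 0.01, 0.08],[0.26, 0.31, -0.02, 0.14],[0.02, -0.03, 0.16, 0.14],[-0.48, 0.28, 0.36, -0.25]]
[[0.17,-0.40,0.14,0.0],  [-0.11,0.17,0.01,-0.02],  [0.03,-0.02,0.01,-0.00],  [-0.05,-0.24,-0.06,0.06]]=a @ [[-0.07,0.44,-0.15,-0.01],  [-0.31,0.14,0.01,-0.01],  [0.06,-0.16,-0.16,0.08],  [0.07,0.03,0.31,-0.12]]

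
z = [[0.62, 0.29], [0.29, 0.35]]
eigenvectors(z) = [[0.84, -0.54], [0.54, 0.84]]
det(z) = 0.13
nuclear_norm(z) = 0.97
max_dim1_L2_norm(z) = 0.68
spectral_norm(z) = 0.80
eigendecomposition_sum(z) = [[0.57,0.36], [0.36,0.23]] + [[0.05, -0.07],[-0.07, 0.12]]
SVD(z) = [[-0.84, -0.54],[-0.54, 0.84]] @ diag([0.8048827910344662, 0.16511720896553375]) @ [[-0.84, -0.54],  [-0.54, 0.84]]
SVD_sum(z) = [[0.57, 0.36], [0.36, 0.23]] + [[0.05, -0.07], [-0.07, 0.12]]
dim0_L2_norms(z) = [0.68, 0.45]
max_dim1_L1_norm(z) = 0.91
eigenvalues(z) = [0.8, 0.17]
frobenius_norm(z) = 0.82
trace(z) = 0.97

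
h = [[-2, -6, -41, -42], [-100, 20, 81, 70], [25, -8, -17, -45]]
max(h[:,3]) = 70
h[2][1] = -8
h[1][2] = 81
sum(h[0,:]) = -91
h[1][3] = 70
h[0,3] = -42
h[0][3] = -42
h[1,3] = 70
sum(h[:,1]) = 6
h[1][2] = 81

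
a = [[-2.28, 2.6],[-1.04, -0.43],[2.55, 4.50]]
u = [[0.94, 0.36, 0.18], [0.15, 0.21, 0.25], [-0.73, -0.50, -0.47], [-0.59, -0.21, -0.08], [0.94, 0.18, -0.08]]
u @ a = [[-2.06, 3.1], [0.08, 1.42], [0.99, -3.80], [1.36, -1.8], [-2.53, 2.01]]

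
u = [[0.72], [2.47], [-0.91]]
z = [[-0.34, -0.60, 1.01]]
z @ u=[[-2.65]]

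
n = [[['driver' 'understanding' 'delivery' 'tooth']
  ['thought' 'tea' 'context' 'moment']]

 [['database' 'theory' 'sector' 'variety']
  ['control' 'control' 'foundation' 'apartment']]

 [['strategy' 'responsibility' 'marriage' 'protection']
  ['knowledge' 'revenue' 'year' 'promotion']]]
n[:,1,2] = ['context', 'foundation', 'year']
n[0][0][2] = 'delivery'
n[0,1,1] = 'tea'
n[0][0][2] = 'delivery'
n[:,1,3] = ['moment', 'apartment', 'promotion']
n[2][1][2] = 'year'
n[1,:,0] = ['database', 'control']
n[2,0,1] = 'responsibility'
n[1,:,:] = [['database', 'theory', 'sector', 'variety'], ['control', 'control', 'foundation', 'apartment']]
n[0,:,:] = [['driver', 'understanding', 'delivery', 'tooth'], ['thought', 'tea', 'context', 'moment']]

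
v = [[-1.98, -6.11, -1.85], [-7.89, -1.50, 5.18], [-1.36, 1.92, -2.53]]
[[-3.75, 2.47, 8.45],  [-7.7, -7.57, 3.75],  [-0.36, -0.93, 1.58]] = v @ [[0.87, 0.77, -0.85],[0.35, -0.52, -0.86],[-0.06, -0.44, -0.82]]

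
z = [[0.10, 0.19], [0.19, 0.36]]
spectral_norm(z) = 0.46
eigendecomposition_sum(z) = [[-0.0, 0.00], [0.00, -0.00]] + [[0.10, 0.19], [0.19, 0.36]]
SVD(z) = [[-0.47, -0.88],  [-0.88, 0.47]] @ diag([0.4602172886644267, 0.00021728866442677035]) @ [[-0.47, -0.88], [0.88, -0.47]]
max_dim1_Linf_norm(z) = 0.36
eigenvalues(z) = [-0.0, 0.46]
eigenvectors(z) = [[-0.88, -0.47], [0.47, -0.88]]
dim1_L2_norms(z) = [0.21, 0.41]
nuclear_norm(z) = 0.46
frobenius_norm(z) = 0.46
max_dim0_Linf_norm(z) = 0.36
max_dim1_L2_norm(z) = 0.41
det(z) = -0.00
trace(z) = 0.46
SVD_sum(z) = [[0.1, 0.19], [0.19, 0.36]] + [[-0.0, 0.00], [0.00, -0.0]]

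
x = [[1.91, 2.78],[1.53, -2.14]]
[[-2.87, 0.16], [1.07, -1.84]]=x @ [[-0.38, -0.57],[-0.77, 0.45]]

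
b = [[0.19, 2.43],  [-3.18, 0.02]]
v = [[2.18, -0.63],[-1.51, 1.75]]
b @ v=[[-3.26, 4.13], [-6.96, 2.04]]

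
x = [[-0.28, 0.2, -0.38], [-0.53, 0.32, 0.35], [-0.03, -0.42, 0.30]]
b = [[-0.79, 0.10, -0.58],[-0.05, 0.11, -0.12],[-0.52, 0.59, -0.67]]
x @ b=[[0.41, -0.23, 0.39],[0.22, 0.19, 0.03],[-0.11, 0.13, -0.13]]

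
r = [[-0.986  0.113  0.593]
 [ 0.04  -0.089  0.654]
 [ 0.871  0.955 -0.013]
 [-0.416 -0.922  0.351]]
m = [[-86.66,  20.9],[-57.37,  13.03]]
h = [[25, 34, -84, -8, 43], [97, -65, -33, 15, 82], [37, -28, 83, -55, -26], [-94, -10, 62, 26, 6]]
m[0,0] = -86.66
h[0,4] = 43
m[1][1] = 13.03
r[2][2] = -0.013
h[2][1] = -28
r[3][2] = 0.351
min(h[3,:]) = -94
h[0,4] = 43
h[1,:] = [97, -65, -33, 15, 82]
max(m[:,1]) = 20.9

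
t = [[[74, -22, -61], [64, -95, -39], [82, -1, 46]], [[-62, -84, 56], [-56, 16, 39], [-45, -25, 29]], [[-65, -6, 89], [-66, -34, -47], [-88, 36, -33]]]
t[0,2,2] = 46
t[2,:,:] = [[-65, -6, 89], [-66, -34, -47], [-88, 36, -33]]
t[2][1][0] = -66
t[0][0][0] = 74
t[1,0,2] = 56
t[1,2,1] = -25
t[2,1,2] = -47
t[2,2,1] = 36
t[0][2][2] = 46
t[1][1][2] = 39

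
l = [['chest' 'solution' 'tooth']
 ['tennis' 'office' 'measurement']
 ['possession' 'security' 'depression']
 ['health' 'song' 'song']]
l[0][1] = 'solution'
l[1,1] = 'office'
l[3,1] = 'song'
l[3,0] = 'health'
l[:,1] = ['solution', 'office', 'security', 'song']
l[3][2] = 'song'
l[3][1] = 'song'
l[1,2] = 'measurement'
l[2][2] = 'depression'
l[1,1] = 'office'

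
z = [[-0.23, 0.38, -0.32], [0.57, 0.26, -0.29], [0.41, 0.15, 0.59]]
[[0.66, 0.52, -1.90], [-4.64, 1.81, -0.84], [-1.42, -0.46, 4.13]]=z @ [[-6.76, 1.78, 1.21],  [-0.36, 0.62, 0.76],  [2.38, -2.17, 5.97]]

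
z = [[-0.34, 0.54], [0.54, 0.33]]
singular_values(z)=[0.64, 0.63]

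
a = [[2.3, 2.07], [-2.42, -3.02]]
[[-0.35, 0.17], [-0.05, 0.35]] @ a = [[-1.22, -1.24], [-0.96, -1.16]]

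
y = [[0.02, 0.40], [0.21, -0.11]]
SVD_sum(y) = [[-0.05, 0.39], [0.02, -0.13]] + [[0.07,0.01],  [0.19,0.02]]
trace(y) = -0.09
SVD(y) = [[-0.95, 0.32],[0.32, 0.95]] @ diag([0.41696830279839664, 0.20673034238211035]) @ [[0.12, -0.99], [0.99, 0.12]]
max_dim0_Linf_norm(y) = 0.4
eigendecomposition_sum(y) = [[0.15, 0.17], [0.09, 0.1]] + [[-0.13, 0.23],  [0.12, -0.21]]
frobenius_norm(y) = 0.47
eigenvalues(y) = [0.25, -0.34]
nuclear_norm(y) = 0.62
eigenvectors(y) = [[0.87, -0.74], [0.5, 0.67]]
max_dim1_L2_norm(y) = 0.4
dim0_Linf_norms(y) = [0.21, 0.4]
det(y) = -0.09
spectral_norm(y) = 0.42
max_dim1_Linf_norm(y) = 0.4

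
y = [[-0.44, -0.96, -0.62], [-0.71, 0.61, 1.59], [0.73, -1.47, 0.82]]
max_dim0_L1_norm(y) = 3.04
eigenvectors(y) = [[(0.9+0j), -0.09-0.33j, -0.09+0.33j], [(0.44+0j), (0.01+0.63j), 0.01-0.63j], [(-0.01+0j), (-0.7+0j), -0.70-0.00j]]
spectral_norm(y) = 2.05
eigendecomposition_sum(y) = [[-0.72+0.00j, (-0.37+0j), (0.09-0j)], [-0.35+0.00j, (-0.18+0j), 0.04-0.00j], [(0.01-0j), -0j, -0.00+0.00j]] + [[0.14+0.14j,(-0.29-0.29j),(-0.35+0.31j)], [(-0.18-0.32j),(0.39+0.66j),0.77-0.39j], [(0.36-0.19j),(-0.74+0.42j),0.41+0.87j]] + [[0.14-0.14j, -0.29+0.29j, (-0.35-0.31j)], [-0.18+0.32j, 0.39-0.66j, (0.77+0.39j)], [(0.36+0.19j), (-0.74-0.42j), 0.41-0.87j]]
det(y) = -3.29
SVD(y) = [[-0.46, 0.04, -0.89], [0.78, -0.46, -0.42], [-0.42, -0.89, 0.18]] @ diag([2.0490337779910988, 1.8126299363481042, 0.8865287871841439]) @ [[-0.32, 0.75, 0.58], [-0.19, 0.55, -0.82], [0.93, 0.37, 0.04]]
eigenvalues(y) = [(-0.9+0j), (0.94+1.67j), (0.94-1.67j)]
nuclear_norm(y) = 4.75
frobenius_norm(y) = 2.88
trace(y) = 0.99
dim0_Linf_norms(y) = [0.73, 1.47, 1.59]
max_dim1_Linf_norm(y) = 1.59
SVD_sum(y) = [[0.30, -0.70, -0.54], [-0.52, 1.20, 0.92], [0.28, -0.65, -0.50]] + [[-0.01, 0.03, -0.05], [0.15, -0.46, 0.68], [0.3, -0.88, 1.31]] + [[-0.73, -0.29, -0.03], [-0.35, -0.14, -0.01], [0.15, 0.06, 0.01]]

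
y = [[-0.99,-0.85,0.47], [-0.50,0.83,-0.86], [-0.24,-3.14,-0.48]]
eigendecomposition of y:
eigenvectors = [[(0.33+0.27j), 0.33-0.27j, (0.28+0j)], [(-0.27+0.04j), -0.27-0.04j, -0.62+0.00j], [-0.86+0.00j, -0.86-0.00j, 0.73+0.00j]]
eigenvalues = [(-1.36+0.21j), (-1.36-0.21j), (2.08+0j)]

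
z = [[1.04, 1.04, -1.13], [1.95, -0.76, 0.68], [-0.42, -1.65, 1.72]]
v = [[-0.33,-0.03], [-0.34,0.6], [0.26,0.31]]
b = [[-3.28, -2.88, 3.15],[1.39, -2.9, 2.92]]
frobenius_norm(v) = 0.87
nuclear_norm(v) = 1.20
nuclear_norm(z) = 5.26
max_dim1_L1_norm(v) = 0.94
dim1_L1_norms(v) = [0.36, 0.94, 0.57]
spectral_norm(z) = 3.03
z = v @ b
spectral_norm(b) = 6.15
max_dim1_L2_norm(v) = 0.69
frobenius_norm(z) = 3.76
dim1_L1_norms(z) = [3.21, 3.39, 3.79]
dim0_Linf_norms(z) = [1.95, 1.65, 1.72]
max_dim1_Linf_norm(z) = 1.95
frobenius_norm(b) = 6.92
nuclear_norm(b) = 9.31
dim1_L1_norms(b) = [9.31, 7.21]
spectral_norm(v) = 0.72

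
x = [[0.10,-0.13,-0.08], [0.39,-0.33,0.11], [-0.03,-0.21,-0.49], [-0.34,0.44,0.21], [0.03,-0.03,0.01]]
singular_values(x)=[0.82, 0.53, 0.01]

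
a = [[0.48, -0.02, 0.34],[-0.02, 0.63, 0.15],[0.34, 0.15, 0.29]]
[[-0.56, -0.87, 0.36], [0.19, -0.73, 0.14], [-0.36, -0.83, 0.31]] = a @ [[-0.65, -0.49, -0.35], [0.45, -0.71, -0.15], [-0.71, -1.92, 1.54]]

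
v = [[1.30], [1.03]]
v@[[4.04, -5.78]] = [[5.25, -7.51],[4.16, -5.95]]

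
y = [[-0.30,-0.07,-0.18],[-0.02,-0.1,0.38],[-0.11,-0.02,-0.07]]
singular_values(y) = [0.46, 0.3, 0.0]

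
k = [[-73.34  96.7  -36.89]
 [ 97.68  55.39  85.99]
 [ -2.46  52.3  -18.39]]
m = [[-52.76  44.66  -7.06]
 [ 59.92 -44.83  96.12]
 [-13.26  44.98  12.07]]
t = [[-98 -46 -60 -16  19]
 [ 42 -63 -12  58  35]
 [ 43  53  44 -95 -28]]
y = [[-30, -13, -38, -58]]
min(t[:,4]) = -28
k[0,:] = [-73.34, 96.7, -36.89]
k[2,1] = 52.3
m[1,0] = 59.92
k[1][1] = 55.39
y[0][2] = -38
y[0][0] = -30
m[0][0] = -52.76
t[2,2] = 44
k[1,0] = 97.68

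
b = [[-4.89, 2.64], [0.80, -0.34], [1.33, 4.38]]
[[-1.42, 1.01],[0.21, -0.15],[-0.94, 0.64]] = b @ [[0.15, -0.11], [-0.26, 0.18]]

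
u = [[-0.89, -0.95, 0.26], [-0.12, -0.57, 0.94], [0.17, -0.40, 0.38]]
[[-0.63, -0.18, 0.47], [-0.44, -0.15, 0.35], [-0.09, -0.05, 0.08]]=u@[[0.49, 0.11, -0.34],[0.11, 0.06, -0.11],[-0.34, -0.11, 0.26]]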